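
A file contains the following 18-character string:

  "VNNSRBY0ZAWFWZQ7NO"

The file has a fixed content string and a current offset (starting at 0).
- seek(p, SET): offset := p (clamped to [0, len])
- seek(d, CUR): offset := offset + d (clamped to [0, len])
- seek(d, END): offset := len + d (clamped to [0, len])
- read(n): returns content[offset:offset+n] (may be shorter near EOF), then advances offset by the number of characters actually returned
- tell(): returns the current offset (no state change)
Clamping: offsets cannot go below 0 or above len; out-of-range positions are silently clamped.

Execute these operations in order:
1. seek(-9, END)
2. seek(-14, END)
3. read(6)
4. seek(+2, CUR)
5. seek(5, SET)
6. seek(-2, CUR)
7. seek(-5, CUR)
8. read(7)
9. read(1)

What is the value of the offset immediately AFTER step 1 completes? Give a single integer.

After 1 (seek(-9, END)): offset=9

Answer: 9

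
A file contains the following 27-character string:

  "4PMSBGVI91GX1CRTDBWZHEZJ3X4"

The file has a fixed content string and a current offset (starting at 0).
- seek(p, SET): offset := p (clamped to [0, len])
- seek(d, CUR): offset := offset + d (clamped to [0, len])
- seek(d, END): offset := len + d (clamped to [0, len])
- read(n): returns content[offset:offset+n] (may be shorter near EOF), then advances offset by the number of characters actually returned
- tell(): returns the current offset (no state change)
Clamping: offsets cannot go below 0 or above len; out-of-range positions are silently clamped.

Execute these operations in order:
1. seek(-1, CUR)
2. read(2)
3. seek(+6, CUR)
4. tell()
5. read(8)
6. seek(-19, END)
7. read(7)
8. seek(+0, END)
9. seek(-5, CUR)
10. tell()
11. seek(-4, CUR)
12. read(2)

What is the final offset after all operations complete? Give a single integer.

After 1 (seek(-1, CUR)): offset=0
After 2 (read(2)): returned '4P', offset=2
After 3 (seek(+6, CUR)): offset=8
After 4 (tell()): offset=8
After 5 (read(8)): returned '91GX1CRT', offset=16
After 6 (seek(-19, END)): offset=8
After 7 (read(7)): returned '91GX1CR', offset=15
After 8 (seek(+0, END)): offset=27
After 9 (seek(-5, CUR)): offset=22
After 10 (tell()): offset=22
After 11 (seek(-4, CUR)): offset=18
After 12 (read(2)): returned 'WZ', offset=20

Answer: 20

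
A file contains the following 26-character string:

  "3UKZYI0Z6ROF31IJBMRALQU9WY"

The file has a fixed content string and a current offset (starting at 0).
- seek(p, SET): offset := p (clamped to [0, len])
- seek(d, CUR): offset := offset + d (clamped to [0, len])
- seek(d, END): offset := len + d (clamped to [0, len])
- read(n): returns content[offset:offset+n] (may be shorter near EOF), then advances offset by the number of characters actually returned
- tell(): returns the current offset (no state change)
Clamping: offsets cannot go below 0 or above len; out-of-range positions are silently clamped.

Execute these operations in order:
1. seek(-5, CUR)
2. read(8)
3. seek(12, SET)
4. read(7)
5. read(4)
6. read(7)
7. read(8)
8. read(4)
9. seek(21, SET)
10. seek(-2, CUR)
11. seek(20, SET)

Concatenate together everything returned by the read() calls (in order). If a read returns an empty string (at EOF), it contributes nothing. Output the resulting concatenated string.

Answer: 3UKZYI0Z31IJBMRALQU9WY

Derivation:
After 1 (seek(-5, CUR)): offset=0
After 2 (read(8)): returned '3UKZYI0Z', offset=8
After 3 (seek(12, SET)): offset=12
After 4 (read(7)): returned '31IJBMR', offset=19
After 5 (read(4)): returned 'ALQU', offset=23
After 6 (read(7)): returned '9WY', offset=26
After 7 (read(8)): returned '', offset=26
After 8 (read(4)): returned '', offset=26
After 9 (seek(21, SET)): offset=21
After 10 (seek(-2, CUR)): offset=19
After 11 (seek(20, SET)): offset=20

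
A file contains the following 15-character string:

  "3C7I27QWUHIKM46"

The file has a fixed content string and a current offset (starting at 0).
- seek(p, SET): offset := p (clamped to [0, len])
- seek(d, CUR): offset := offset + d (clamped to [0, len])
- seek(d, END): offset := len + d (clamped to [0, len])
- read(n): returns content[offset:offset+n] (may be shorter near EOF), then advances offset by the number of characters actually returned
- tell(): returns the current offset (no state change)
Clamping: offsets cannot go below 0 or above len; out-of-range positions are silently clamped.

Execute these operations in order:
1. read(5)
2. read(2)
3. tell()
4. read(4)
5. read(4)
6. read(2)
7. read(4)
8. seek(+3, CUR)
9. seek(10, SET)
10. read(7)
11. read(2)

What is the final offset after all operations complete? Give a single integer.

Answer: 15

Derivation:
After 1 (read(5)): returned '3C7I2', offset=5
After 2 (read(2)): returned '7Q', offset=7
After 3 (tell()): offset=7
After 4 (read(4)): returned 'WUHI', offset=11
After 5 (read(4)): returned 'KM46', offset=15
After 6 (read(2)): returned '', offset=15
After 7 (read(4)): returned '', offset=15
After 8 (seek(+3, CUR)): offset=15
After 9 (seek(10, SET)): offset=10
After 10 (read(7)): returned 'IKM46', offset=15
After 11 (read(2)): returned '', offset=15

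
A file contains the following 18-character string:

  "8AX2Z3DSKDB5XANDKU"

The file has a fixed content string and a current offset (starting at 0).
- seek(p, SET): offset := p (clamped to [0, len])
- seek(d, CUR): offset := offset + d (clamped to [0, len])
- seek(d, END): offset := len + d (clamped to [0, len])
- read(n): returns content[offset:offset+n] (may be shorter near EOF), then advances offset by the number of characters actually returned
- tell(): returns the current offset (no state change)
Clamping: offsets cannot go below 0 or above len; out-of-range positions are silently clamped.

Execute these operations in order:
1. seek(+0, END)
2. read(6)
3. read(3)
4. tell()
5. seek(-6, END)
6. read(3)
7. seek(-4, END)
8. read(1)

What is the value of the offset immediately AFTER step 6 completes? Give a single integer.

After 1 (seek(+0, END)): offset=18
After 2 (read(6)): returned '', offset=18
After 3 (read(3)): returned '', offset=18
After 4 (tell()): offset=18
After 5 (seek(-6, END)): offset=12
After 6 (read(3)): returned 'XAN', offset=15

Answer: 15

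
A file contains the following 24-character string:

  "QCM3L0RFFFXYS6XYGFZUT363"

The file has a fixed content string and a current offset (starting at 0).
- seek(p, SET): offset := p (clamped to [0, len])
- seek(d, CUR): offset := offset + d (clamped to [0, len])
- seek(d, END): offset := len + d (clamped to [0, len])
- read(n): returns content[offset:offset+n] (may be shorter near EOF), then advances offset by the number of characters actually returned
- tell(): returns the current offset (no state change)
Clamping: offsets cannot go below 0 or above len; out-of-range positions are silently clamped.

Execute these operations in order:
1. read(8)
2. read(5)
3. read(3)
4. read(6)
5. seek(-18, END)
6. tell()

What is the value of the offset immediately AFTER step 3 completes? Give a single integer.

Answer: 16

Derivation:
After 1 (read(8)): returned 'QCM3L0RF', offset=8
After 2 (read(5)): returned 'FFXYS', offset=13
After 3 (read(3)): returned '6XY', offset=16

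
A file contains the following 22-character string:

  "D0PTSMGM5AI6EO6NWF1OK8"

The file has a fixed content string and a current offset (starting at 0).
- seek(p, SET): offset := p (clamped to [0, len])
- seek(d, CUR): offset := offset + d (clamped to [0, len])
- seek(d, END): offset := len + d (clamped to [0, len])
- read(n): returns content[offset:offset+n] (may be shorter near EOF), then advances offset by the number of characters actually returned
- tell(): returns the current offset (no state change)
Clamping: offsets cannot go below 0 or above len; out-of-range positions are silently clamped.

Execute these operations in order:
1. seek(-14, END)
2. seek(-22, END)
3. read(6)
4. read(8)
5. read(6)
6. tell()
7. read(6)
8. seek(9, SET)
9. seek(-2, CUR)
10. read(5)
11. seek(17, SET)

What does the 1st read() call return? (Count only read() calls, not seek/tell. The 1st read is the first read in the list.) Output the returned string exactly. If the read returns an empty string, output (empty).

After 1 (seek(-14, END)): offset=8
After 2 (seek(-22, END)): offset=0
After 3 (read(6)): returned 'D0PTSM', offset=6
After 4 (read(8)): returned 'GM5AI6EO', offset=14
After 5 (read(6)): returned '6NWF1O', offset=20
After 6 (tell()): offset=20
After 7 (read(6)): returned 'K8', offset=22
After 8 (seek(9, SET)): offset=9
After 9 (seek(-2, CUR)): offset=7
After 10 (read(5)): returned 'M5AI6', offset=12
After 11 (seek(17, SET)): offset=17

Answer: D0PTSM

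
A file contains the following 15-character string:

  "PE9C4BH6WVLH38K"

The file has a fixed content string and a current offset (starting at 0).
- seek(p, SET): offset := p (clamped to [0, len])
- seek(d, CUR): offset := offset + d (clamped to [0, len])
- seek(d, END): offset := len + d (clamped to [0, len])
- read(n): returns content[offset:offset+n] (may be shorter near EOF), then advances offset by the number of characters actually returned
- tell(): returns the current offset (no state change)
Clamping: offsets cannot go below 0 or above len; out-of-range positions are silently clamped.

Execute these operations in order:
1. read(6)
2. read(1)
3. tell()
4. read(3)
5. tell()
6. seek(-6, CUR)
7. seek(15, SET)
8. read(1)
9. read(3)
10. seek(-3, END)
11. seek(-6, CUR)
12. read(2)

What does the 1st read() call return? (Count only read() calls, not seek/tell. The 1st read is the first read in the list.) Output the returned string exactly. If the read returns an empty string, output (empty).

After 1 (read(6)): returned 'PE9C4B', offset=6
After 2 (read(1)): returned 'H', offset=7
After 3 (tell()): offset=7
After 4 (read(3)): returned '6WV', offset=10
After 5 (tell()): offset=10
After 6 (seek(-6, CUR)): offset=4
After 7 (seek(15, SET)): offset=15
After 8 (read(1)): returned '', offset=15
After 9 (read(3)): returned '', offset=15
After 10 (seek(-3, END)): offset=12
After 11 (seek(-6, CUR)): offset=6
After 12 (read(2)): returned 'H6', offset=8

Answer: PE9C4B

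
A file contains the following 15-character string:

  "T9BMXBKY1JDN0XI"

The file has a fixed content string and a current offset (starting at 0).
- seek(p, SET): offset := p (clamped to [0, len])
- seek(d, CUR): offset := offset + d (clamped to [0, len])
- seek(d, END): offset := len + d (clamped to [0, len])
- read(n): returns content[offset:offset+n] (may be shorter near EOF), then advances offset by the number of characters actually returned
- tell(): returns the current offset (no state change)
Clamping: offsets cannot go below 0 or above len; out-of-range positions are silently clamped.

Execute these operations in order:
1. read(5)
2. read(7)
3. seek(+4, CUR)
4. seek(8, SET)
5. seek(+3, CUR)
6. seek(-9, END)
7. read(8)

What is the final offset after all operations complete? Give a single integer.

After 1 (read(5)): returned 'T9BMX', offset=5
After 2 (read(7)): returned 'BKY1JDN', offset=12
After 3 (seek(+4, CUR)): offset=15
After 4 (seek(8, SET)): offset=8
After 5 (seek(+3, CUR)): offset=11
After 6 (seek(-9, END)): offset=6
After 7 (read(8)): returned 'KY1JDN0X', offset=14

Answer: 14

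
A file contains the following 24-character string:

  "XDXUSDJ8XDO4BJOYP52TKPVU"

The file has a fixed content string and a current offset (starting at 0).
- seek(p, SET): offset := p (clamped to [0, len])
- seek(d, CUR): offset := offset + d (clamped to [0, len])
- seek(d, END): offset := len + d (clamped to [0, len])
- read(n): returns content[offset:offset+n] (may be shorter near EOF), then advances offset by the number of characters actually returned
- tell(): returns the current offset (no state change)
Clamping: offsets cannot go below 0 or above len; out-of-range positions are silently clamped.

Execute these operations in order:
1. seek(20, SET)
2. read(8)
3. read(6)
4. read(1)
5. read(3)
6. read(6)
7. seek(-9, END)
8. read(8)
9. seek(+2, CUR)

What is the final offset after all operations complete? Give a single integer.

After 1 (seek(20, SET)): offset=20
After 2 (read(8)): returned 'KPVU', offset=24
After 3 (read(6)): returned '', offset=24
After 4 (read(1)): returned '', offset=24
After 5 (read(3)): returned '', offset=24
After 6 (read(6)): returned '', offset=24
After 7 (seek(-9, END)): offset=15
After 8 (read(8)): returned 'YP52TKPV', offset=23
After 9 (seek(+2, CUR)): offset=24

Answer: 24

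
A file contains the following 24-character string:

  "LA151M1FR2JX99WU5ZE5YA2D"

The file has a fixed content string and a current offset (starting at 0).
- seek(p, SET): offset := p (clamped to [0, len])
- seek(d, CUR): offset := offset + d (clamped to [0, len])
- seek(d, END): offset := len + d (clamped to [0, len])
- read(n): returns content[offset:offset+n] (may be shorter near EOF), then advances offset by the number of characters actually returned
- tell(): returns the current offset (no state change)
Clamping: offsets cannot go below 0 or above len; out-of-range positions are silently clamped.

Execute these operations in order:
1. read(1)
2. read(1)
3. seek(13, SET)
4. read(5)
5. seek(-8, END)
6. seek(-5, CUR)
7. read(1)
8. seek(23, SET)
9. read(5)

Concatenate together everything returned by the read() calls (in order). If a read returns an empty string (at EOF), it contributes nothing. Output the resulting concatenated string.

After 1 (read(1)): returned 'L', offset=1
After 2 (read(1)): returned 'A', offset=2
After 3 (seek(13, SET)): offset=13
After 4 (read(5)): returned '9WU5Z', offset=18
After 5 (seek(-8, END)): offset=16
After 6 (seek(-5, CUR)): offset=11
After 7 (read(1)): returned 'X', offset=12
After 8 (seek(23, SET)): offset=23
After 9 (read(5)): returned 'D', offset=24

Answer: LA9WU5ZXD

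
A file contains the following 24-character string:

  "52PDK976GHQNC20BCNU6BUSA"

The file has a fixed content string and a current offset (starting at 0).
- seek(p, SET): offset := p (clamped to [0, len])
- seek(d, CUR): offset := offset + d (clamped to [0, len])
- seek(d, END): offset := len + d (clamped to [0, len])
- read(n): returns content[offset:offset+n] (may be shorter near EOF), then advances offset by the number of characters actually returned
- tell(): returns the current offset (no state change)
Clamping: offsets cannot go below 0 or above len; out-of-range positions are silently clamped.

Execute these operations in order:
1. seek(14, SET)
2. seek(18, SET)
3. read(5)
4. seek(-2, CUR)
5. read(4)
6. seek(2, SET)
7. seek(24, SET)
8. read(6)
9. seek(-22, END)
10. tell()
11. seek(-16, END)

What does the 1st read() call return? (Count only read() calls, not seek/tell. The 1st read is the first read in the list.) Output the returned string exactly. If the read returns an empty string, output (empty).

Answer: U6BUS

Derivation:
After 1 (seek(14, SET)): offset=14
After 2 (seek(18, SET)): offset=18
After 3 (read(5)): returned 'U6BUS', offset=23
After 4 (seek(-2, CUR)): offset=21
After 5 (read(4)): returned 'USA', offset=24
After 6 (seek(2, SET)): offset=2
After 7 (seek(24, SET)): offset=24
After 8 (read(6)): returned '', offset=24
After 9 (seek(-22, END)): offset=2
After 10 (tell()): offset=2
After 11 (seek(-16, END)): offset=8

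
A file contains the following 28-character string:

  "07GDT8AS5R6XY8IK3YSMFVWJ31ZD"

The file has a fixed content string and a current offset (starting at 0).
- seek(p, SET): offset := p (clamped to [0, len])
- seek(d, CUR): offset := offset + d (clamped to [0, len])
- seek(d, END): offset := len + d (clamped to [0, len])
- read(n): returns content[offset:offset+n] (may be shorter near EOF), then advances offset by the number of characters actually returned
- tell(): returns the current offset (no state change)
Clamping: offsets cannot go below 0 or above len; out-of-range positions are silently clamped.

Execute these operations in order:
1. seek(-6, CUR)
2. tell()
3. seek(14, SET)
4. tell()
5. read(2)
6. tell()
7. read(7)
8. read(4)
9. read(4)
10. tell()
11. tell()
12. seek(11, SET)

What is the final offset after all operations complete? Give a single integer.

Answer: 11

Derivation:
After 1 (seek(-6, CUR)): offset=0
After 2 (tell()): offset=0
After 3 (seek(14, SET)): offset=14
After 4 (tell()): offset=14
After 5 (read(2)): returned 'IK', offset=16
After 6 (tell()): offset=16
After 7 (read(7)): returned '3YSMFVW', offset=23
After 8 (read(4)): returned 'J31Z', offset=27
After 9 (read(4)): returned 'D', offset=28
After 10 (tell()): offset=28
After 11 (tell()): offset=28
After 12 (seek(11, SET)): offset=11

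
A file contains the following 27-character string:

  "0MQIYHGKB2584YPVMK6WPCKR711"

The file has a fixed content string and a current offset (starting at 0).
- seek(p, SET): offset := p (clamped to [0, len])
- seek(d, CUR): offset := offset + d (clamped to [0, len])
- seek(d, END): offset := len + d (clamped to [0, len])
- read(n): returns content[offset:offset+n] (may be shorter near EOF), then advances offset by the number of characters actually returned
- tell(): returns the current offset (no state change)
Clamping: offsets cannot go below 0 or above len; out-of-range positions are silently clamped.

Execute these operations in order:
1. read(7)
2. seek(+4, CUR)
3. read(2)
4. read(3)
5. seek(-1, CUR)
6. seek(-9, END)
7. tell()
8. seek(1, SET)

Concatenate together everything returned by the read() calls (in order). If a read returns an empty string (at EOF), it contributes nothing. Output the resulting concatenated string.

After 1 (read(7)): returned '0MQIYHG', offset=7
After 2 (seek(+4, CUR)): offset=11
After 3 (read(2)): returned '84', offset=13
After 4 (read(3)): returned 'YPV', offset=16
After 5 (seek(-1, CUR)): offset=15
After 6 (seek(-9, END)): offset=18
After 7 (tell()): offset=18
After 8 (seek(1, SET)): offset=1

Answer: 0MQIYHG84YPV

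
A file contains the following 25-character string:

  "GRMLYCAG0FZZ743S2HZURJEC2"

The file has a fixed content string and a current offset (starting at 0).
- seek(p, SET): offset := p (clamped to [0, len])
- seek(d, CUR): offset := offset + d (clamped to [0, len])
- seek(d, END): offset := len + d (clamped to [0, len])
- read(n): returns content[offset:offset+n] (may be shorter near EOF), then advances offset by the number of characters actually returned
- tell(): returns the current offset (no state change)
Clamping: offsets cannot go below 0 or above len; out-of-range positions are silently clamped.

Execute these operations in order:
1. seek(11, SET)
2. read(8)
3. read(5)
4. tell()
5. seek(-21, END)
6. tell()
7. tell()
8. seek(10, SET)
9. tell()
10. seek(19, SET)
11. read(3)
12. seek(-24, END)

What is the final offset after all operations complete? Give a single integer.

After 1 (seek(11, SET)): offset=11
After 2 (read(8)): returned 'Z743S2HZ', offset=19
After 3 (read(5)): returned 'URJEC', offset=24
After 4 (tell()): offset=24
After 5 (seek(-21, END)): offset=4
After 6 (tell()): offset=4
After 7 (tell()): offset=4
After 8 (seek(10, SET)): offset=10
After 9 (tell()): offset=10
After 10 (seek(19, SET)): offset=19
After 11 (read(3)): returned 'URJ', offset=22
After 12 (seek(-24, END)): offset=1

Answer: 1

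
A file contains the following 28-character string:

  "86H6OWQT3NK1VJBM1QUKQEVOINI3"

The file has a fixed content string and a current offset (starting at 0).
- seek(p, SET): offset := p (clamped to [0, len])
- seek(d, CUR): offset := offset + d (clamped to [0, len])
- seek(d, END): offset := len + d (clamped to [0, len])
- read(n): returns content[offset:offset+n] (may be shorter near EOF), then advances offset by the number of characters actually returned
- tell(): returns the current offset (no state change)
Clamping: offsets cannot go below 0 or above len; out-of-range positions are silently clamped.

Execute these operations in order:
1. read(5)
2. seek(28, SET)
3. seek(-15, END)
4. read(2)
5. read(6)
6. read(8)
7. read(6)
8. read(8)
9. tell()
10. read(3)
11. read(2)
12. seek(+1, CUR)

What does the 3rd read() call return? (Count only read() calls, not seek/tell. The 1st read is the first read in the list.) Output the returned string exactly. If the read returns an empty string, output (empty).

Answer: M1QUKQ

Derivation:
After 1 (read(5)): returned '86H6O', offset=5
After 2 (seek(28, SET)): offset=28
After 3 (seek(-15, END)): offset=13
After 4 (read(2)): returned 'JB', offset=15
After 5 (read(6)): returned 'M1QUKQ', offset=21
After 6 (read(8)): returned 'EVOINI3', offset=28
After 7 (read(6)): returned '', offset=28
After 8 (read(8)): returned '', offset=28
After 9 (tell()): offset=28
After 10 (read(3)): returned '', offset=28
After 11 (read(2)): returned '', offset=28
After 12 (seek(+1, CUR)): offset=28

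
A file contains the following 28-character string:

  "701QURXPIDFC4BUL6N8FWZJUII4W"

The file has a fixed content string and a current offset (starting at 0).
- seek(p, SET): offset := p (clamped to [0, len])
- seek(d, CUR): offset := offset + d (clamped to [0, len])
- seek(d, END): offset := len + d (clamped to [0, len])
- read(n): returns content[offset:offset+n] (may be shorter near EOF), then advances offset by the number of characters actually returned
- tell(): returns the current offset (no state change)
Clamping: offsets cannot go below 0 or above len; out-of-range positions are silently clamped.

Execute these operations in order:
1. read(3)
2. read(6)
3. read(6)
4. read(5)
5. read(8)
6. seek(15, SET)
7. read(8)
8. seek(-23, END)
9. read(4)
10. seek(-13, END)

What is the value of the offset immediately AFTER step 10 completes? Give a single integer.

Answer: 15

Derivation:
After 1 (read(3)): returned '701', offset=3
After 2 (read(6)): returned 'QURXPI', offset=9
After 3 (read(6)): returned 'DFC4BU', offset=15
After 4 (read(5)): returned 'L6N8F', offset=20
After 5 (read(8)): returned 'WZJUII4W', offset=28
After 6 (seek(15, SET)): offset=15
After 7 (read(8)): returned 'L6N8FWZJ', offset=23
After 8 (seek(-23, END)): offset=5
After 9 (read(4)): returned 'RXPI', offset=9
After 10 (seek(-13, END)): offset=15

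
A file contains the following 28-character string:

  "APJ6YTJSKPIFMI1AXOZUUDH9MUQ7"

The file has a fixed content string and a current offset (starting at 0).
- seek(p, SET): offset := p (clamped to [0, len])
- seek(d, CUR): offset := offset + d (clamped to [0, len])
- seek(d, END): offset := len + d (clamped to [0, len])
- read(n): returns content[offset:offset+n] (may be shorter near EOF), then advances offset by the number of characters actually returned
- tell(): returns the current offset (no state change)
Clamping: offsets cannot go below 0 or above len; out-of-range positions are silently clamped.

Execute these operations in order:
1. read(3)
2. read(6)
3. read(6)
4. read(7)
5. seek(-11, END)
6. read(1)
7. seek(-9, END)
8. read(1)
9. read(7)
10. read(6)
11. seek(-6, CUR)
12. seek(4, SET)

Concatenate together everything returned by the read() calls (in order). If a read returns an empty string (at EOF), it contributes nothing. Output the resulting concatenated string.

After 1 (read(3)): returned 'APJ', offset=3
After 2 (read(6)): returned '6YTJSK', offset=9
After 3 (read(6)): returned 'PIFMI1', offset=15
After 4 (read(7)): returned 'AXOZUUD', offset=22
After 5 (seek(-11, END)): offset=17
After 6 (read(1)): returned 'O', offset=18
After 7 (seek(-9, END)): offset=19
After 8 (read(1)): returned 'U', offset=20
After 9 (read(7)): returned 'UDH9MUQ', offset=27
After 10 (read(6)): returned '7', offset=28
After 11 (seek(-6, CUR)): offset=22
After 12 (seek(4, SET)): offset=4

Answer: APJ6YTJSKPIFMI1AXOZUUDOUUDH9MUQ7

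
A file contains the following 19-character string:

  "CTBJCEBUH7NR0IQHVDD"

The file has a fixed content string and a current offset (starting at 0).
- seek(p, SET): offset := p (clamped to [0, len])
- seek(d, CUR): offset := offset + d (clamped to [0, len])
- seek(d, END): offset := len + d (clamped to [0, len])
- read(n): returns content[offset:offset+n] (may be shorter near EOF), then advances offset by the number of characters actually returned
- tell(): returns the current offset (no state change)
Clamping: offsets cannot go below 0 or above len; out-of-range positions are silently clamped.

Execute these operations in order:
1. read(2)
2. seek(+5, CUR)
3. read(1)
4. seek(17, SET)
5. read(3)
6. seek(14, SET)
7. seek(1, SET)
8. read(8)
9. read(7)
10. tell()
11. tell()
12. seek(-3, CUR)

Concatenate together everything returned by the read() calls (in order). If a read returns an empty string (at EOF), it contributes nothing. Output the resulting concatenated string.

Answer: CTUDDTBJCEBUH7NR0IQH

Derivation:
After 1 (read(2)): returned 'CT', offset=2
After 2 (seek(+5, CUR)): offset=7
After 3 (read(1)): returned 'U', offset=8
After 4 (seek(17, SET)): offset=17
After 5 (read(3)): returned 'DD', offset=19
After 6 (seek(14, SET)): offset=14
After 7 (seek(1, SET)): offset=1
After 8 (read(8)): returned 'TBJCEBUH', offset=9
After 9 (read(7)): returned '7NR0IQH', offset=16
After 10 (tell()): offset=16
After 11 (tell()): offset=16
After 12 (seek(-3, CUR)): offset=13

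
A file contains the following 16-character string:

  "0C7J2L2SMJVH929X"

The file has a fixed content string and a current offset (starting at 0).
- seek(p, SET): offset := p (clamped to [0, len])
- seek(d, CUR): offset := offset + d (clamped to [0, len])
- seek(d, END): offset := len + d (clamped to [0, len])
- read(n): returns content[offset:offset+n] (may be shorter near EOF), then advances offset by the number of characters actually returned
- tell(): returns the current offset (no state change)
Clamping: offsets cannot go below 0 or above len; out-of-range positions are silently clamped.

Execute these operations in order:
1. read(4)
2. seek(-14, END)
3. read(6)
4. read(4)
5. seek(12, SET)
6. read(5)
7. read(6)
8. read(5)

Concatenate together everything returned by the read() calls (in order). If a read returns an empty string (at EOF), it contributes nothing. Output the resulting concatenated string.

After 1 (read(4)): returned '0C7J', offset=4
After 2 (seek(-14, END)): offset=2
After 3 (read(6)): returned '7J2L2S', offset=8
After 4 (read(4)): returned 'MJVH', offset=12
After 5 (seek(12, SET)): offset=12
After 6 (read(5)): returned '929X', offset=16
After 7 (read(6)): returned '', offset=16
After 8 (read(5)): returned '', offset=16

Answer: 0C7J7J2L2SMJVH929X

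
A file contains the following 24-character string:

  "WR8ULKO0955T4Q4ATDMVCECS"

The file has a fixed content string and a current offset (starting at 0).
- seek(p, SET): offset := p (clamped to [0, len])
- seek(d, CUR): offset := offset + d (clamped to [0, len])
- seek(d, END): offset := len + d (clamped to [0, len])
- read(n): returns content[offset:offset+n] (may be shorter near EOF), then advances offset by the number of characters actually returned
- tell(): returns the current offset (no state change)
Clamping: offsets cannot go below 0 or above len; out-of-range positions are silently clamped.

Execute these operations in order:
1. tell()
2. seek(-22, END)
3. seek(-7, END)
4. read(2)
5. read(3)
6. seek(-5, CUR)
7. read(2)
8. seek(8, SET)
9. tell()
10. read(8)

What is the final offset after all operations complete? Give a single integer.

Answer: 16

Derivation:
After 1 (tell()): offset=0
After 2 (seek(-22, END)): offset=2
After 3 (seek(-7, END)): offset=17
After 4 (read(2)): returned 'DM', offset=19
After 5 (read(3)): returned 'VCE', offset=22
After 6 (seek(-5, CUR)): offset=17
After 7 (read(2)): returned 'DM', offset=19
After 8 (seek(8, SET)): offset=8
After 9 (tell()): offset=8
After 10 (read(8)): returned '955T4Q4A', offset=16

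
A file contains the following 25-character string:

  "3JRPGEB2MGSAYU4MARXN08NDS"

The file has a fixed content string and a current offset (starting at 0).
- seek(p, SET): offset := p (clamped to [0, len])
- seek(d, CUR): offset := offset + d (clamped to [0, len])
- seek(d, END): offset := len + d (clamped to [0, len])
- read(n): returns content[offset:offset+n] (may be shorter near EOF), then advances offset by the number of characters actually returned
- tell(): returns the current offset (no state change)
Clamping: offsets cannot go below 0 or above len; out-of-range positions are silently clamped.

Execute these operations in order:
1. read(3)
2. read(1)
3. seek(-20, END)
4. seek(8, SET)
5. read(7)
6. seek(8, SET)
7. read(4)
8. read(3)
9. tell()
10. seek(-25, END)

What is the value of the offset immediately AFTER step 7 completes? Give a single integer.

After 1 (read(3)): returned '3JR', offset=3
After 2 (read(1)): returned 'P', offset=4
After 3 (seek(-20, END)): offset=5
After 4 (seek(8, SET)): offset=8
After 5 (read(7)): returned 'MGSAYU4', offset=15
After 6 (seek(8, SET)): offset=8
After 7 (read(4)): returned 'MGSA', offset=12

Answer: 12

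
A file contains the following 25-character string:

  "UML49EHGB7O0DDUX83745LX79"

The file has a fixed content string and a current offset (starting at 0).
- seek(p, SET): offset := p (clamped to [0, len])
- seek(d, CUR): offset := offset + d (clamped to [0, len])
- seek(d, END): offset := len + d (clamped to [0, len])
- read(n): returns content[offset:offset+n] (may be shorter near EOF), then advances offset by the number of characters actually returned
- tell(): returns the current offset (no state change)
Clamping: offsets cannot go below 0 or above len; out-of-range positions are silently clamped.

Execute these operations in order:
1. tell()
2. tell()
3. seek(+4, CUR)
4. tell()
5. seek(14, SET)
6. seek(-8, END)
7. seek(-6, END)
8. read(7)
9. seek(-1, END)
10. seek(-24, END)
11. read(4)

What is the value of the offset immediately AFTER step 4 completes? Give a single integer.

Answer: 4

Derivation:
After 1 (tell()): offset=0
After 2 (tell()): offset=0
After 3 (seek(+4, CUR)): offset=4
After 4 (tell()): offset=4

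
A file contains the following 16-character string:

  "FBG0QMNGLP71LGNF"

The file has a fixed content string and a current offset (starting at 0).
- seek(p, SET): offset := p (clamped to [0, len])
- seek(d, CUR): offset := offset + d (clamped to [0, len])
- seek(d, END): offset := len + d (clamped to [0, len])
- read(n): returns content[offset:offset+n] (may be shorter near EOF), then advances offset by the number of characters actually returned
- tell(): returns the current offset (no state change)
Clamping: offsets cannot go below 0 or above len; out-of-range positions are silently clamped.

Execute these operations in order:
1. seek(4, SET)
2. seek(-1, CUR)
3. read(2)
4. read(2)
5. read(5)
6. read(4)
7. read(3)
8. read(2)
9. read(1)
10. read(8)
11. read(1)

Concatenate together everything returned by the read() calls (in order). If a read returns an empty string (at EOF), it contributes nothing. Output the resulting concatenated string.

After 1 (seek(4, SET)): offset=4
After 2 (seek(-1, CUR)): offset=3
After 3 (read(2)): returned '0Q', offset=5
After 4 (read(2)): returned 'MN', offset=7
After 5 (read(5)): returned 'GLP71', offset=12
After 6 (read(4)): returned 'LGNF', offset=16
After 7 (read(3)): returned '', offset=16
After 8 (read(2)): returned '', offset=16
After 9 (read(1)): returned '', offset=16
After 10 (read(8)): returned '', offset=16
After 11 (read(1)): returned '', offset=16

Answer: 0QMNGLP71LGNF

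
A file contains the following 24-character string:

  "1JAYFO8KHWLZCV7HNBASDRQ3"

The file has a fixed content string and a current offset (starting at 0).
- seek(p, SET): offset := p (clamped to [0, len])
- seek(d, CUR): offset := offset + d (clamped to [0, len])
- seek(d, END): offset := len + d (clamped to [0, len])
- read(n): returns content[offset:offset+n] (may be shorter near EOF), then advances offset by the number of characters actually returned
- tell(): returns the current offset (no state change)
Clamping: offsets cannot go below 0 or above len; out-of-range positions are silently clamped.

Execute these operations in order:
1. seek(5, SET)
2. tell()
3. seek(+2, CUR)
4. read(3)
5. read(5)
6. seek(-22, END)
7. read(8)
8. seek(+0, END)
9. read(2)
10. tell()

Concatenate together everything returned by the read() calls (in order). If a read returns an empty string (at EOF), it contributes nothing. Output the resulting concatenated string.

Answer: KHWLZCV7AYFO8KHW

Derivation:
After 1 (seek(5, SET)): offset=5
After 2 (tell()): offset=5
After 3 (seek(+2, CUR)): offset=7
After 4 (read(3)): returned 'KHW', offset=10
After 5 (read(5)): returned 'LZCV7', offset=15
After 6 (seek(-22, END)): offset=2
After 7 (read(8)): returned 'AYFO8KHW', offset=10
After 8 (seek(+0, END)): offset=24
After 9 (read(2)): returned '', offset=24
After 10 (tell()): offset=24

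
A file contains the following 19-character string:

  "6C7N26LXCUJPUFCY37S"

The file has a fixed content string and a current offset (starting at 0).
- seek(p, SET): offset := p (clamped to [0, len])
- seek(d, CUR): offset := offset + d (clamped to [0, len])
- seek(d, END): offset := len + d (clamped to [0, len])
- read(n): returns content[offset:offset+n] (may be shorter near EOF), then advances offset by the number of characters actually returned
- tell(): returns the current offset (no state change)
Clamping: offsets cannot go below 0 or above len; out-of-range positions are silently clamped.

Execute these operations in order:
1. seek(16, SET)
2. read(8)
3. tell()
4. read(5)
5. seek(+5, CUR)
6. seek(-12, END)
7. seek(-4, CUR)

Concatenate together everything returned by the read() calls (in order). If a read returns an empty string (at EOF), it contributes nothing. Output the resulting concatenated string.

After 1 (seek(16, SET)): offset=16
After 2 (read(8)): returned '37S', offset=19
After 3 (tell()): offset=19
After 4 (read(5)): returned '', offset=19
After 5 (seek(+5, CUR)): offset=19
After 6 (seek(-12, END)): offset=7
After 7 (seek(-4, CUR)): offset=3

Answer: 37S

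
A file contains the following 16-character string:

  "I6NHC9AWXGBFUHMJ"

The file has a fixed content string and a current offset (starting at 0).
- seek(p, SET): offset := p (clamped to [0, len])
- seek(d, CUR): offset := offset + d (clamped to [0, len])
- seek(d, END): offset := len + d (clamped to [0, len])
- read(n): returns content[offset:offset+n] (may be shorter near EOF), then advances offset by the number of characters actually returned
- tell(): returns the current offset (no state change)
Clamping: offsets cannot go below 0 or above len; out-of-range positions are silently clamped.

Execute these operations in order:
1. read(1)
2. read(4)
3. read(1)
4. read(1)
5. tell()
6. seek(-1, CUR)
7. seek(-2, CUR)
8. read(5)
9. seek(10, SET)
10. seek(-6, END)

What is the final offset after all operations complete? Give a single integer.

Answer: 10

Derivation:
After 1 (read(1)): returned 'I', offset=1
After 2 (read(4)): returned '6NHC', offset=5
After 3 (read(1)): returned '9', offset=6
After 4 (read(1)): returned 'A', offset=7
After 5 (tell()): offset=7
After 6 (seek(-1, CUR)): offset=6
After 7 (seek(-2, CUR)): offset=4
After 8 (read(5)): returned 'C9AWX', offset=9
After 9 (seek(10, SET)): offset=10
After 10 (seek(-6, END)): offset=10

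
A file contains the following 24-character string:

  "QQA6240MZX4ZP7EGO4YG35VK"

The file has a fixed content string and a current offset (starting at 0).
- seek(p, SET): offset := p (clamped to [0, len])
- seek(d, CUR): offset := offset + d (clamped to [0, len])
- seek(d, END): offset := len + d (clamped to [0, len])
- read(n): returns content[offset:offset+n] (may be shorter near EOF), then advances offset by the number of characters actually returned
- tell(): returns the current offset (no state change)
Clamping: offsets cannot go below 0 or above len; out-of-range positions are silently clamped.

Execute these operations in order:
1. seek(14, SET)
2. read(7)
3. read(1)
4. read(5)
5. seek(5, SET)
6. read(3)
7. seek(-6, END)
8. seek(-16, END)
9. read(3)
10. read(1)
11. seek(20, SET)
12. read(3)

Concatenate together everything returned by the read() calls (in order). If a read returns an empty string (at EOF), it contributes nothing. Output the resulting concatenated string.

After 1 (seek(14, SET)): offset=14
After 2 (read(7)): returned 'EGO4YG3', offset=21
After 3 (read(1)): returned '5', offset=22
After 4 (read(5)): returned 'VK', offset=24
After 5 (seek(5, SET)): offset=5
After 6 (read(3)): returned '40M', offset=8
After 7 (seek(-6, END)): offset=18
After 8 (seek(-16, END)): offset=8
After 9 (read(3)): returned 'ZX4', offset=11
After 10 (read(1)): returned 'Z', offset=12
After 11 (seek(20, SET)): offset=20
After 12 (read(3)): returned '35V', offset=23

Answer: EGO4YG35VK40MZX4Z35V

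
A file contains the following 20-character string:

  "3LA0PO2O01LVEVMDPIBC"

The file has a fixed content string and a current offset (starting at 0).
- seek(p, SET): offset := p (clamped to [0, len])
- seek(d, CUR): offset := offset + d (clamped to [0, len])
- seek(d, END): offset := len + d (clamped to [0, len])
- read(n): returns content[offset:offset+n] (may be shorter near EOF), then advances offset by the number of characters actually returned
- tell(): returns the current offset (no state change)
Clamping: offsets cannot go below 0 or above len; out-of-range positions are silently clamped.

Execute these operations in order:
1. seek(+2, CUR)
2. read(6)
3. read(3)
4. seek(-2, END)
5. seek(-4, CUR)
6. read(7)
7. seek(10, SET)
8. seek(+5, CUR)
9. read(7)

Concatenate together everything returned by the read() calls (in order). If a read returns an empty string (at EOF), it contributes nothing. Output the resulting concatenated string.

Answer: A0PO2O01LMDPIBCDPIBC

Derivation:
After 1 (seek(+2, CUR)): offset=2
After 2 (read(6)): returned 'A0PO2O', offset=8
After 3 (read(3)): returned '01L', offset=11
After 4 (seek(-2, END)): offset=18
After 5 (seek(-4, CUR)): offset=14
After 6 (read(7)): returned 'MDPIBC', offset=20
After 7 (seek(10, SET)): offset=10
After 8 (seek(+5, CUR)): offset=15
After 9 (read(7)): returned 'DPIBC', offset=20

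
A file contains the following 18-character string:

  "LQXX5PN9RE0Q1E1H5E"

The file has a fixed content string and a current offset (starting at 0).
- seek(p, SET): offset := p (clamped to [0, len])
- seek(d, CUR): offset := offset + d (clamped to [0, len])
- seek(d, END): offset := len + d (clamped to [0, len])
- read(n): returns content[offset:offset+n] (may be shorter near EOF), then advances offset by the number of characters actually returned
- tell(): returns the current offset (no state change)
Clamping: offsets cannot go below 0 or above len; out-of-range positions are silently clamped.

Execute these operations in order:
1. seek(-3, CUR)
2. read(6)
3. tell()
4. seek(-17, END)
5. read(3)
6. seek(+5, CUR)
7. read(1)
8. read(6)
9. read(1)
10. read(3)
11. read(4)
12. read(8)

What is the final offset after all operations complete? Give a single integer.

Answer: 18

Derivation:
After 1 (seek(-3, CUR)): offset=0
After 2 (read(6)): returned 'LQXX5P', offset=6
After 3 (tell()): offset=6
After 4 (seek(-17, END)): offset=1
After 5 (read(3)): returned 'QXX', offset=4
After 6 (seek(+5, CUR)): offset=9
After 7 (read(1)): returned 'E', offset=10
After 8 (read(6)): returned '0Q1E1H', offset=16
After 9 (read(1)): returned '5', offset=17
After 10 (read(3)): returned 'E', offset=18
After 11 (read(4)): returned '', offset=18
After 12 (read(8)): returned '', offset=18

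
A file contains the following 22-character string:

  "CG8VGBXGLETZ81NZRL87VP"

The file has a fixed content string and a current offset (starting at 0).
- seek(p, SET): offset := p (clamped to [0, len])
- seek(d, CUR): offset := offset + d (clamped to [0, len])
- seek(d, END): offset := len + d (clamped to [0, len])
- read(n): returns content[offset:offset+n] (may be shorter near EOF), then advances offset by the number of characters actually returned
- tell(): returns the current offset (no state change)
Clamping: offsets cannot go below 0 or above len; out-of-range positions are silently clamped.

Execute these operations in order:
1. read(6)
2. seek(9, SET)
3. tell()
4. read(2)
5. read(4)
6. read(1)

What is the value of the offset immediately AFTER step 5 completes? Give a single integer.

After 1 (read(6)): returned 'CG8VGB', offset=6
After 2 (seek(9, SET)): offset=9
After 3 (tell()): offset=9
After 4 (read(2)): returned 'ET', offset=11
After 5 (read(4)): returned 'Z81N', offset=15

Answer: 15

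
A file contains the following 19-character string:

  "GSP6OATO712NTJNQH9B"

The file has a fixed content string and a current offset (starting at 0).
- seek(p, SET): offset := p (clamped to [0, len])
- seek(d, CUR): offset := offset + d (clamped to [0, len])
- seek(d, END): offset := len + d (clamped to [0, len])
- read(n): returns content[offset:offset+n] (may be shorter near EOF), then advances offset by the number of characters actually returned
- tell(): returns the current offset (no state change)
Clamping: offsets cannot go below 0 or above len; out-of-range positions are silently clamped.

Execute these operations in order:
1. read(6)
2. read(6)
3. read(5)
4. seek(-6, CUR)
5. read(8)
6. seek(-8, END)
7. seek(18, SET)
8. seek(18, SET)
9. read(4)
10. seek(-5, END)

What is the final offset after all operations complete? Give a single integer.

After 1 (read(6)): returned 'GSP6OA', offset=6
After 2 (read(6)): returned 'TO712N', offset=12
After 3 (read(5)): returned 'TJNQH', offset=17
After 4 (seek(-6, CUR)): offset=11
After 5 (read(8)): returned 'NTJNQH9B', offset=19
After 6 (seek(-8, END)): offset=11
After 7 (seek(18, SET)): offset=18
After 8 (seek(18, SET)): offset=18
After 9 (read(4)): returned 'B', offset=19
After 10 (seek(-5, END)): offset=14

Answer: 14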